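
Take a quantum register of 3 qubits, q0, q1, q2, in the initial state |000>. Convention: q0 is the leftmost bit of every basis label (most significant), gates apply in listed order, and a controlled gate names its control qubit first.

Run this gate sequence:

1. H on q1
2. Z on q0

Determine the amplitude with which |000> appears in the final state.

The final state's coefficient on |000> equals sqrt(2)/2.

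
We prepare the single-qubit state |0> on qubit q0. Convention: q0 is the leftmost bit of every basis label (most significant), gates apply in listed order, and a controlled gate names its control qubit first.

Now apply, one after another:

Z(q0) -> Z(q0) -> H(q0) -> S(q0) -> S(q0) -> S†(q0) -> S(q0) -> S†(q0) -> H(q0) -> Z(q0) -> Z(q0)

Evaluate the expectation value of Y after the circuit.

In the final state, Y has expectation -1.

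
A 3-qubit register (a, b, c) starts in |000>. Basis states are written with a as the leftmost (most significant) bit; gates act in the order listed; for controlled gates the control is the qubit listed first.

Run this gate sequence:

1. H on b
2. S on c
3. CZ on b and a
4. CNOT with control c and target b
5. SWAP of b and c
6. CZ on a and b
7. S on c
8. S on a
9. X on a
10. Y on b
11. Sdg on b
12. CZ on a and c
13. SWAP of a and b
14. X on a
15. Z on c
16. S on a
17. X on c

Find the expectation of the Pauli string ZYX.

In the final state, ZYX has expectation 0.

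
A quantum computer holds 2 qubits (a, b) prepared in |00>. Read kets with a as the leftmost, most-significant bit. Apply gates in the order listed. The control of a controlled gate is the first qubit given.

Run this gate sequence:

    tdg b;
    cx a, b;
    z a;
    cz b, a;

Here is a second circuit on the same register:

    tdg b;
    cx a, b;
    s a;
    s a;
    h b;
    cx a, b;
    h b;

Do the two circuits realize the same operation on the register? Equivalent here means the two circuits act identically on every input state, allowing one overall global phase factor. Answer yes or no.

Yes: on every input state the two circuits agree up to one overall phase factor.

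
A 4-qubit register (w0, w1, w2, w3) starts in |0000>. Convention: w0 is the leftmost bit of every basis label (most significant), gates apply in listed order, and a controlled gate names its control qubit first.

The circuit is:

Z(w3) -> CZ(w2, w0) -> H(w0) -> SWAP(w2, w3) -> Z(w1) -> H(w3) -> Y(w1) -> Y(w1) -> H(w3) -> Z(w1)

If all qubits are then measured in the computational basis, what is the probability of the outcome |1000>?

Outcome |1000> occurs with probability 1/2. Key observation: steps 5-10 multiply out to the identity, so the circuit reduces to the remaining gates.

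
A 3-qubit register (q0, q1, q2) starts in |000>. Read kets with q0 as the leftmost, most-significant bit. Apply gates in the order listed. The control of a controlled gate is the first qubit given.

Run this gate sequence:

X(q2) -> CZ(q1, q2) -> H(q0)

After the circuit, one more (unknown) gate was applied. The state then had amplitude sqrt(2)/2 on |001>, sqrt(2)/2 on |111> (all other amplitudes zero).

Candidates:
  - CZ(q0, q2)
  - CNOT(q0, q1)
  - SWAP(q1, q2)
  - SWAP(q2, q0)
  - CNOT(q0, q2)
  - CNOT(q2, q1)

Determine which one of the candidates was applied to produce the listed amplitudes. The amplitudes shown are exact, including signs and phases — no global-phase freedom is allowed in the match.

The applied gate was CNOT(q0, q1).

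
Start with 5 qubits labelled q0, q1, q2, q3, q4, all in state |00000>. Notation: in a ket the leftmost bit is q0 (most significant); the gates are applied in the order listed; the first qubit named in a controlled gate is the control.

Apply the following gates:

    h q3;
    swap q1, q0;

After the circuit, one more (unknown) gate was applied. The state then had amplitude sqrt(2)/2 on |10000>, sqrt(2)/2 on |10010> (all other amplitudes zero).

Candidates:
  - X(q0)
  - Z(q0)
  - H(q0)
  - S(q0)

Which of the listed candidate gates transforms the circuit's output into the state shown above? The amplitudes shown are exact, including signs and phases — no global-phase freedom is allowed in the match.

The unique candidate consistent with the amplitudes is X(q0).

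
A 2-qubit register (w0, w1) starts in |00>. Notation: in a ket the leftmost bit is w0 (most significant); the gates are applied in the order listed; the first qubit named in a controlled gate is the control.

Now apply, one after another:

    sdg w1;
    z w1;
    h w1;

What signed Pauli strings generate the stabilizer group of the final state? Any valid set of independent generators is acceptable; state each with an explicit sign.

One valid set of independent stabilizer generators is +IX, +ZI (any independent generating set of the same group is equally correct).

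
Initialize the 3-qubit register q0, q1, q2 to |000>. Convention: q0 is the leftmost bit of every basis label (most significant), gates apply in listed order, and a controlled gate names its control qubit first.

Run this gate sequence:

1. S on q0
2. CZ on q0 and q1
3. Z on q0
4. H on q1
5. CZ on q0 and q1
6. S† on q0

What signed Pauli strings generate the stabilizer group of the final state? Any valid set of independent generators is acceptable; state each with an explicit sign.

One valid set of independent stabilizer generators is +IXI, +ZII, +IIZ (any independent generating set of the same group is equally correct).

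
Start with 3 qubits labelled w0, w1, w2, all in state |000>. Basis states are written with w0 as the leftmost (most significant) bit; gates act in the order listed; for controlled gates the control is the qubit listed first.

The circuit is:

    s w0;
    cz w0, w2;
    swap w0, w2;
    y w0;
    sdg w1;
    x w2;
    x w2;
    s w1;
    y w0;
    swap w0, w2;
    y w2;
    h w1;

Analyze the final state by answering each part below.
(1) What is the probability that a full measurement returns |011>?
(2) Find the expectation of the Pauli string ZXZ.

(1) Outcome |011> occurs with probability 1/2. Key observation: gates 3-10 undo each other exactly, leaving only the rest of the circuit to track.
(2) In the final state, ZXZ has expectation -1.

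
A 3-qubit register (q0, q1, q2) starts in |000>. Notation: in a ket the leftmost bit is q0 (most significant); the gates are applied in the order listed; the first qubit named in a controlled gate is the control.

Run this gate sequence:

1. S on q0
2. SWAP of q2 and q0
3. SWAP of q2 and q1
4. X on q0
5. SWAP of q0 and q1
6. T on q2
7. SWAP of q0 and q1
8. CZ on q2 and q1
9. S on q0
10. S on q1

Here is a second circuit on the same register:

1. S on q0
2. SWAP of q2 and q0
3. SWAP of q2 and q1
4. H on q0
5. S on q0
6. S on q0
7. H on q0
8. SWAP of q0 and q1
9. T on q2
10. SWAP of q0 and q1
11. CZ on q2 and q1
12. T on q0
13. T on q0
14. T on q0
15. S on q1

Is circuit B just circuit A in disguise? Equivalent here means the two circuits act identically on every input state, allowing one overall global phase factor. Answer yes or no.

No — the two circuits implement different unitaries, even allowing a global phase.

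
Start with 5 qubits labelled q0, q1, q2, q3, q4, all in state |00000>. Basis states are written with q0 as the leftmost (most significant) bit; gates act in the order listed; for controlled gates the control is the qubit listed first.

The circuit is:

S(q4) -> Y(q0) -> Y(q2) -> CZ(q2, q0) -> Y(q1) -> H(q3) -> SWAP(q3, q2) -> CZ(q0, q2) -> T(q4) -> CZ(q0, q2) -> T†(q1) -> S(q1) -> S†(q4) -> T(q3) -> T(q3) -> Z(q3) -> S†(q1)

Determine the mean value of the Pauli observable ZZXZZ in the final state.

In the final state, ZZXZZ has expectation -1.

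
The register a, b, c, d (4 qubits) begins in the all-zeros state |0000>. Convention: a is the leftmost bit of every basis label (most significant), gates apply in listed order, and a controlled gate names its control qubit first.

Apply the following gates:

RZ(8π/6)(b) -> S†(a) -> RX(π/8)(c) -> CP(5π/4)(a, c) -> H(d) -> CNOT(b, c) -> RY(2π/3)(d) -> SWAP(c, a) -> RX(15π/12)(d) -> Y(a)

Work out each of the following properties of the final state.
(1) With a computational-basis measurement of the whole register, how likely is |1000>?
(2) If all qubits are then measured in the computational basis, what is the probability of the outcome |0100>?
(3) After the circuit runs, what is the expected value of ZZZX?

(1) The probability of measuring |1000> is (sqrt(6) + 4)*(sqrt(sqrt(2) + 2) + 2)/32.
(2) The probability of measuring |0100> is 0.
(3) The expectation value of ZZZX is sqrt(sqrt(2) + 2)/4.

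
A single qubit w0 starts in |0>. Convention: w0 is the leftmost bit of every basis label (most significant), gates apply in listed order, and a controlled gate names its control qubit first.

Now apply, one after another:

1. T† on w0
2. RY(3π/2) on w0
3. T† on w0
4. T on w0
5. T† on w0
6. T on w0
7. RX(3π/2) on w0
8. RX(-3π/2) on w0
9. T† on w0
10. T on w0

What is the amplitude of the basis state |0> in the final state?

The final state's coefficient on |0> equals -sqrt(2)/2. Key observation: the block from step 5 through step 10 cancels to the identity and can be dropped.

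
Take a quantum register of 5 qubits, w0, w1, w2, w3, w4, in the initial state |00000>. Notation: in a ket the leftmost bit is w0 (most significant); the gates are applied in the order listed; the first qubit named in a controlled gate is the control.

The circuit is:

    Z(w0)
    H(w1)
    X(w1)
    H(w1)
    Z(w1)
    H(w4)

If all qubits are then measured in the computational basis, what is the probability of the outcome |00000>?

Outcome |00000> occurs with probability 1/2. Key observation: gates 2-5 undo each other exactly, leaving only the rest of the circuit to track.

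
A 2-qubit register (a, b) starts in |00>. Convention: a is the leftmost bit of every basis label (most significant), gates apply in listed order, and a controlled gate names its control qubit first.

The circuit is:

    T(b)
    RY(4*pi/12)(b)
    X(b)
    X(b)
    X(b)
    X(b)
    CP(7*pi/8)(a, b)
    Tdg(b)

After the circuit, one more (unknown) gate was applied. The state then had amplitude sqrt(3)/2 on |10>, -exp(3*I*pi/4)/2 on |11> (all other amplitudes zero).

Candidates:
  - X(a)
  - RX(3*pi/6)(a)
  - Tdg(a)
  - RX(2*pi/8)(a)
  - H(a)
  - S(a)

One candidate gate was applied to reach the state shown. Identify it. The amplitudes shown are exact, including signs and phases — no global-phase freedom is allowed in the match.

It was X(a) that produced the state shown.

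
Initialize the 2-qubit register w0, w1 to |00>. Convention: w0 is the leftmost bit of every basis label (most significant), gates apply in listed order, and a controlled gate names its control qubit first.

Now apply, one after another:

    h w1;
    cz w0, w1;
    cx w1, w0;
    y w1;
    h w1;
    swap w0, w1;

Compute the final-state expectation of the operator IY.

The observable IY averages to 0.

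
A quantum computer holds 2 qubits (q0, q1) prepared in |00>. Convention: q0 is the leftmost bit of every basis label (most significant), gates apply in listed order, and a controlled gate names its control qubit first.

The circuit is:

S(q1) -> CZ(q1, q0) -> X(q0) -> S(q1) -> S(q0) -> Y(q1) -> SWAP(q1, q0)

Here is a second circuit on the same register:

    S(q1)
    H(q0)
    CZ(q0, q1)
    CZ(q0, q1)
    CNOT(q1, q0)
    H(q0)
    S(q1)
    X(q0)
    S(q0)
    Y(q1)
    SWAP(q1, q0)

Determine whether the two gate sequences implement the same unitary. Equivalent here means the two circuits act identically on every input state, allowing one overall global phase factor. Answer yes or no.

Yes: on every input state the two circuits agree up to one overall phase factor.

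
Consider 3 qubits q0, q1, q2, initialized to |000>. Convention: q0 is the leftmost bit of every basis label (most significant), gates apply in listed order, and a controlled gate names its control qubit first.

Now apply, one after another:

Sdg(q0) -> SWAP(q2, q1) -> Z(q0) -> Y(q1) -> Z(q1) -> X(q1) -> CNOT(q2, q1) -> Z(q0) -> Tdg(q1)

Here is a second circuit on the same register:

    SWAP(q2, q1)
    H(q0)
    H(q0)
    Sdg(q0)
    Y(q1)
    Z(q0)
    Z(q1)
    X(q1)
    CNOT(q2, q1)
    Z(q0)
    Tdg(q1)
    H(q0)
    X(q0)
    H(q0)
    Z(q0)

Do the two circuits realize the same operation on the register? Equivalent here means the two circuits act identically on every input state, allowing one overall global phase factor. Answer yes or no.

Yes — the two circuits implement the same unitary up to a global phase.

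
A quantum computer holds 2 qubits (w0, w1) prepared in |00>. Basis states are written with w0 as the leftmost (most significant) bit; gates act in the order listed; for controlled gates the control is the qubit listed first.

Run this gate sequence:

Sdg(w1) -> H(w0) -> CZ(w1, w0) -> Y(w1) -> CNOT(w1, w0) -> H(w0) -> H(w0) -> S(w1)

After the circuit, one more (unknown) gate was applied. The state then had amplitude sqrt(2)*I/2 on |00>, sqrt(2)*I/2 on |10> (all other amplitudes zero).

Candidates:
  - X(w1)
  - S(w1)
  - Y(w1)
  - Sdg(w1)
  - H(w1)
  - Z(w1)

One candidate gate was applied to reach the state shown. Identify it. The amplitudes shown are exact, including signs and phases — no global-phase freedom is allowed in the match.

The applied gate was Y(w1).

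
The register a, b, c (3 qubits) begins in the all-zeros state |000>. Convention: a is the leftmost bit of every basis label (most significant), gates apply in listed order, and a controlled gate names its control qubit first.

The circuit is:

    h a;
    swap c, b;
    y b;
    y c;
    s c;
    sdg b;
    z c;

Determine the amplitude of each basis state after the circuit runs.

The resulting statevector has amplitude sqrt(2)/2 on |011>, sqrt(2)/2 on |111>, and 0 on every other basis state.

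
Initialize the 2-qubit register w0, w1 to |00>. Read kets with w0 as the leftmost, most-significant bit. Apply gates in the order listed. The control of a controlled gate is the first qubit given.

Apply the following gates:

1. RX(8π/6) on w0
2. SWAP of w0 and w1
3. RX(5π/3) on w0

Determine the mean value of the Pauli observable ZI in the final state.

In the final state, ZI has expectation 1/2.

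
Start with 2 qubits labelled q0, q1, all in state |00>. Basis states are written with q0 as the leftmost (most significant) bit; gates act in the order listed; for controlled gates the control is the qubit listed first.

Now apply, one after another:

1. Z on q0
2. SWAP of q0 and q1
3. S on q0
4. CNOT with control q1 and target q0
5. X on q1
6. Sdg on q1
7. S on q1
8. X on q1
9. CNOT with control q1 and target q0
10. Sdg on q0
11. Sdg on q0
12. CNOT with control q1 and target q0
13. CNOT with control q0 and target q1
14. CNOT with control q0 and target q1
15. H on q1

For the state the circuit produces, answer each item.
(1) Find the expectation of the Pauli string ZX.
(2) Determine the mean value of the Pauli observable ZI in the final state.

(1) The observable ZX averages to 1. Key observation: the block from step 3 through step 10 cancels to the identity and can be dropped.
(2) In the final state, ZI has expectation 1.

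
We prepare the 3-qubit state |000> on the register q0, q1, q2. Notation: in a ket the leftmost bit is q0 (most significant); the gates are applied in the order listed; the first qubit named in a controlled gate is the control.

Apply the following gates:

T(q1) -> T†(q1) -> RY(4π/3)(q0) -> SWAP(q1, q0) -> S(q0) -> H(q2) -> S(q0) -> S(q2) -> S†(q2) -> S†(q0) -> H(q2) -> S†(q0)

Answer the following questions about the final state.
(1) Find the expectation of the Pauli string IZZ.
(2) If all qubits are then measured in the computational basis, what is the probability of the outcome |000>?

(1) The observable IZZ averages to -1/2. Key observation: the block from step 5 through step 12 cancels to the identity and can be dropped.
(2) The probability of measuring |000> is 1/4.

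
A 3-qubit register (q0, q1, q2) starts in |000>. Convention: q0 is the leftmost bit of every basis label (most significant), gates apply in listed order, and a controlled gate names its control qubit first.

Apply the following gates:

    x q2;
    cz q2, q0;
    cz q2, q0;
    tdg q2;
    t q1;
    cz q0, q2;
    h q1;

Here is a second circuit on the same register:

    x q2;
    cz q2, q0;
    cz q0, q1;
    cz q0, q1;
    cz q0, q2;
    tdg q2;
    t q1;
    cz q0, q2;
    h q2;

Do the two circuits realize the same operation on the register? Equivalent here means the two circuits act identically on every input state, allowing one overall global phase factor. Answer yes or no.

No: there is an input state on which the two circuits produce genuinely different outputs (not merely differing by a phase).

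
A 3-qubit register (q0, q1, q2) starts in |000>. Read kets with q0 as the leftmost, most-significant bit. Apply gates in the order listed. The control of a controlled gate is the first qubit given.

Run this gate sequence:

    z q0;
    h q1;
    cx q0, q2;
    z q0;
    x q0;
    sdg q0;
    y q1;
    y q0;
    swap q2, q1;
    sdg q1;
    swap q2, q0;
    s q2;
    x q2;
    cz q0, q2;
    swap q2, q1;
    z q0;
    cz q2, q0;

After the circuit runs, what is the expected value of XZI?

The expectation value of XZI is 1.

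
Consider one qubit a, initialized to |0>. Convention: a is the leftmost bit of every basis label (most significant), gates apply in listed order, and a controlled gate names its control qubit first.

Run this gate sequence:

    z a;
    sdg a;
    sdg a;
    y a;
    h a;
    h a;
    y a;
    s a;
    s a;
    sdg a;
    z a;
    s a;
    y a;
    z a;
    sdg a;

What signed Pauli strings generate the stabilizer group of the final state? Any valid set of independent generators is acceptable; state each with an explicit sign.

The final state is stabilized by the group generated by -Z; other independent generating sets are equally valid. Key observation: steps 2-9 multiply out to the identity, so the circuit reduces to the remaining gates.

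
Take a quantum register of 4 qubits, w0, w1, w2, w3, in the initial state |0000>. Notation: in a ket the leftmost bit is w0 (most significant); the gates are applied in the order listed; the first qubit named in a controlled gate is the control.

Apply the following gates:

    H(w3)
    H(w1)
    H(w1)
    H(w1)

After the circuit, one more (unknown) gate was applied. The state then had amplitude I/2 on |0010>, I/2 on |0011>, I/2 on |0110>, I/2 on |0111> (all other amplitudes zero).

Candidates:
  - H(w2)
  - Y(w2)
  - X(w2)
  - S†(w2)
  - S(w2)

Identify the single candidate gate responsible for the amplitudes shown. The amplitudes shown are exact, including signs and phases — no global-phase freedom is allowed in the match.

The unique candidate consistent with the amplitudes is Y(w2). Key observation: steps 2-3 multiply out to the identity, so the circuit reduces to the remaining gates.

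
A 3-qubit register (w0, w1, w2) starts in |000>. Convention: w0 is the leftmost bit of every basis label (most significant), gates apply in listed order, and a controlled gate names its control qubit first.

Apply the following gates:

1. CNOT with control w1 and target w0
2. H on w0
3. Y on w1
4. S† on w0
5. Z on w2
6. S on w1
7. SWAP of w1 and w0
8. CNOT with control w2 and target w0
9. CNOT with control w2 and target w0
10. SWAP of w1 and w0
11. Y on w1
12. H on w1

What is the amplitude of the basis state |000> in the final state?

|000> carries amplitude I/2 in the final state.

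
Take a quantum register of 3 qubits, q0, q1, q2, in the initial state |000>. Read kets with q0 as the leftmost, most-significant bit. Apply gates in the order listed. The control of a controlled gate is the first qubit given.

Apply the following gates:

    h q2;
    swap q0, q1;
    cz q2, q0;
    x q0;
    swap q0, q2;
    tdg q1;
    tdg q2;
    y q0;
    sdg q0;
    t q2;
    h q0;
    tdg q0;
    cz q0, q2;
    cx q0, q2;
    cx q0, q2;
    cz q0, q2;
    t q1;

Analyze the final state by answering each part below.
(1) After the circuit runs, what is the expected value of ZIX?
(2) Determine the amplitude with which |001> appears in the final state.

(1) The observable ZIX averages to 0. Key observation: steps 13-16 multiply out to the identity, so the circuit reduces to the remaining gates.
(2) |001> carries amplitude 1/2 - I/2 in the final state.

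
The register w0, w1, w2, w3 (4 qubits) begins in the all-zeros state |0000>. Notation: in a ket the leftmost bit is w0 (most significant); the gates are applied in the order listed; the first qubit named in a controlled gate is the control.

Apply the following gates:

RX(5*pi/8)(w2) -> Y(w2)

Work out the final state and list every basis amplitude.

After the circuit, the state carries amplitude -sin(5*pi/16) on |0000>, I*cos(5*pi/16) on |0010>, and 0 on every other basis state.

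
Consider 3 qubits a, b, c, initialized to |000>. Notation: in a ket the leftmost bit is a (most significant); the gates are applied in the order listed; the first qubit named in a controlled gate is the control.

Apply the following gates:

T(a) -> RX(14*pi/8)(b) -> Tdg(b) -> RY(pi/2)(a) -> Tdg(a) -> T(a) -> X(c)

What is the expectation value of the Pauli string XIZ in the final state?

The observable XIZ averages to -1.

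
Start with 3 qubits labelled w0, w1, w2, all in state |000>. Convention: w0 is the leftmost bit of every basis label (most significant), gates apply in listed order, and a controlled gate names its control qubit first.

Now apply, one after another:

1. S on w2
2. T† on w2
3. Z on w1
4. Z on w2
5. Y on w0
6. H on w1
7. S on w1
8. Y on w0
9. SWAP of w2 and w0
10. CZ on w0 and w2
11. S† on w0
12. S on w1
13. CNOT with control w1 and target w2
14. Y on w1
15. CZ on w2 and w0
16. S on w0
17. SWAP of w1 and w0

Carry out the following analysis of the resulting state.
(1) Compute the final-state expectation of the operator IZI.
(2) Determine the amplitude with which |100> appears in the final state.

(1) In the final state, IZI has expectation 1.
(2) |100> carries amplitude sqrt(2)*I/2 in the final state.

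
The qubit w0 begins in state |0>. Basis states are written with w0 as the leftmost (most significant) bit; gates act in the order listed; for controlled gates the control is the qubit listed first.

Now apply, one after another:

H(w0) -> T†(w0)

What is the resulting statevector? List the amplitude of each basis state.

After the circuit, the state carries amplitude sqrt(2)/2 on |0>, -sqrt(2)*exp(3*I*pi/4)/2 on |1>.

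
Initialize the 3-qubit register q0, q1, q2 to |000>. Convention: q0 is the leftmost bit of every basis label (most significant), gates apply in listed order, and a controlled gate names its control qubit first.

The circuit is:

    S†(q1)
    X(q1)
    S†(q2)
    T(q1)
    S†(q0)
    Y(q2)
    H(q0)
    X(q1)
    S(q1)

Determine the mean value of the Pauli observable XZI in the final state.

The expectation value of XZI is 1.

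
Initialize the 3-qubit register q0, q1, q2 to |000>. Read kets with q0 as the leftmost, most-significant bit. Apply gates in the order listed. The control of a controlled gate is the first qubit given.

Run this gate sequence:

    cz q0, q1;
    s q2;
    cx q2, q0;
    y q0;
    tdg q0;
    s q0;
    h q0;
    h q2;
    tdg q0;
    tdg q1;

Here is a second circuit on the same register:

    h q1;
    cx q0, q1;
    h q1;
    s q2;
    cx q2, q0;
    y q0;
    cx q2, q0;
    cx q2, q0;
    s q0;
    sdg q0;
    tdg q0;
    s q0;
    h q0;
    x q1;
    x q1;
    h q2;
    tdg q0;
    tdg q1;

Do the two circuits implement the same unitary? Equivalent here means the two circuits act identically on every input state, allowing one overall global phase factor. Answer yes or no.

Yes — the two circuits implement the same unitary up to a global phase.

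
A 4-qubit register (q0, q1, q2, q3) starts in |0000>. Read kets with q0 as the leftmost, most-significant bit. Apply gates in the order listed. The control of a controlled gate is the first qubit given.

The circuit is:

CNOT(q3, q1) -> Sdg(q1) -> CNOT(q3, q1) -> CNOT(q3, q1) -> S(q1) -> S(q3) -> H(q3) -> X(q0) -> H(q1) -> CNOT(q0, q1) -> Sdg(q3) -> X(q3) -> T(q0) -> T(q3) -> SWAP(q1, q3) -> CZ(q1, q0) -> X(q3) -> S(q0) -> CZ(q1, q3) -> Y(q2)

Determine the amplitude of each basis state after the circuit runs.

After the circuit, the state carries amplitude exp(3*I*pi/4)/2 on |1010>, exp(3*I*pi/4)/2 on |1011>, I/2 on |1110>, -I/2 on |1111>, and 0 on every other basis state.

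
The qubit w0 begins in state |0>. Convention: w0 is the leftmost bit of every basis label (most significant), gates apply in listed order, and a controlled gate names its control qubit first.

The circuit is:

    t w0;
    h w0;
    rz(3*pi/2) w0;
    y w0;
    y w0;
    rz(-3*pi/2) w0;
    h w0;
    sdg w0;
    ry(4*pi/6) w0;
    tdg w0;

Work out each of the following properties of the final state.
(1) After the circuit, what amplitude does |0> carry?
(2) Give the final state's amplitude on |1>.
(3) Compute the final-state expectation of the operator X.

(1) The amplitude on |0> is 1/2.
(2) |1> carries amplitude -sqrt(3)*exp(3*I*pi/4)/2 in the final state.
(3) In the final state, X has expectation sqrt(6)/4.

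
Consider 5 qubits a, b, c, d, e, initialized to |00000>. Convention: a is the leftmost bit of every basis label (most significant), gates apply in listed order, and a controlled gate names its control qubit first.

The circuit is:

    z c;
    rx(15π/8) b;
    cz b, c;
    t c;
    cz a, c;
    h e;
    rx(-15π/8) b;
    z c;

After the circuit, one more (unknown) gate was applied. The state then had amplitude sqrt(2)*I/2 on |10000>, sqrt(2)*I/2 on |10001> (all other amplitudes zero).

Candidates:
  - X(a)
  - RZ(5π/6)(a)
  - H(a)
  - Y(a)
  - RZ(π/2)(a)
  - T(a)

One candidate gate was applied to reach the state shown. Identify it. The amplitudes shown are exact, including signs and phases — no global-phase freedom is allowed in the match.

The applied gate was Y(a).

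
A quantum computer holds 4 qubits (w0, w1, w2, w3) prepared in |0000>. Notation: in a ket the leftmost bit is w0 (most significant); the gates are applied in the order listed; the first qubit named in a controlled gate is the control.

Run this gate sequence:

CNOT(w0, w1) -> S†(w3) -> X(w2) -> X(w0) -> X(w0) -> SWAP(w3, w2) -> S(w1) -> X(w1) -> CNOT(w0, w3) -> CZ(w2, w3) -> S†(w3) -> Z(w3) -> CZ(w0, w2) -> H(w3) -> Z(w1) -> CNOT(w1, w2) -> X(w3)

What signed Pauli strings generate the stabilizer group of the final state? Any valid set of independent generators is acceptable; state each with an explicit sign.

The final state is stabilized by the group generated by -IIIX, +ZIII, -IZII, -IIZI; other independent generating sets are equally valid.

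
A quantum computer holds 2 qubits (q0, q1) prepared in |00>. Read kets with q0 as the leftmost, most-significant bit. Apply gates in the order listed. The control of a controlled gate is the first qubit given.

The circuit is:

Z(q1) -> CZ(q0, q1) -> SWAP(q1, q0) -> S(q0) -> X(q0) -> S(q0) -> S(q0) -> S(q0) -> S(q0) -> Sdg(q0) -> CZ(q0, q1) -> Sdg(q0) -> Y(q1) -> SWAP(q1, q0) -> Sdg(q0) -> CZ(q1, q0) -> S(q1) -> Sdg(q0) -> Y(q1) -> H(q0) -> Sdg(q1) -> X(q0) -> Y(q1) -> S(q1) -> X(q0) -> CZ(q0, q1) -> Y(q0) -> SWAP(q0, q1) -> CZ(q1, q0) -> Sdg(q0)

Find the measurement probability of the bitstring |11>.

Outcome |11> occurs with probability 1/2.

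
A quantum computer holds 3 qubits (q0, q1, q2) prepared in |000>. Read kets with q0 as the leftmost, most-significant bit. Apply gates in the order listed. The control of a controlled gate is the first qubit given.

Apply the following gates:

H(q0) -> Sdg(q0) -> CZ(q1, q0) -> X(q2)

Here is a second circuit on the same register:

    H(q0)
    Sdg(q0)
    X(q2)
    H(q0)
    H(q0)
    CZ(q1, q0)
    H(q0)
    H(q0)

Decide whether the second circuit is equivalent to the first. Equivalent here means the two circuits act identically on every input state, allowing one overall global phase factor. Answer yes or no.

Yes: on every input state the two circuits agree up to one overall phase factor.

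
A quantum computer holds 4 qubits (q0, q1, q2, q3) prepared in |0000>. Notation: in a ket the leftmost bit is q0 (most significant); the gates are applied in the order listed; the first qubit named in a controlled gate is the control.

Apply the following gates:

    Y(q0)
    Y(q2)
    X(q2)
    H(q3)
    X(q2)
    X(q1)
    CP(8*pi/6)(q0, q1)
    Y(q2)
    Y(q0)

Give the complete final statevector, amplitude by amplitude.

The final amplitudes are -sqrt(2)*exp(I*pi/3)/2 on |0100>, -sqrt(2)*exp(I*pi/3)/2 on |0101>, and 0 on every other basis state.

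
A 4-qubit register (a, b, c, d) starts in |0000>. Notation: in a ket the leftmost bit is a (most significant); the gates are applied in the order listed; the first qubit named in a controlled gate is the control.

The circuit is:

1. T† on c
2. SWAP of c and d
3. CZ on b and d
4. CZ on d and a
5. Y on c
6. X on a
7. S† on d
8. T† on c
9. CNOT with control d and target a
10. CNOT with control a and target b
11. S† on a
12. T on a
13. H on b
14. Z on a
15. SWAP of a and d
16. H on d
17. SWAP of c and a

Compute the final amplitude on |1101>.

The amplitude on |1101> is -1/2.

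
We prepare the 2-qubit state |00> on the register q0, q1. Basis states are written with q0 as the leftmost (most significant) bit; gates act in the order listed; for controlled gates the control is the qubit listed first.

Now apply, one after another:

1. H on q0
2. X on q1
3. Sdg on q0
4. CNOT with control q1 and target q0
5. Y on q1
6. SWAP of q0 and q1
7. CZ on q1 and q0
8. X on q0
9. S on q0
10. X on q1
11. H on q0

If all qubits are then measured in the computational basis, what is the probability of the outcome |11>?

Outcome |11> occurs with probability 1/4.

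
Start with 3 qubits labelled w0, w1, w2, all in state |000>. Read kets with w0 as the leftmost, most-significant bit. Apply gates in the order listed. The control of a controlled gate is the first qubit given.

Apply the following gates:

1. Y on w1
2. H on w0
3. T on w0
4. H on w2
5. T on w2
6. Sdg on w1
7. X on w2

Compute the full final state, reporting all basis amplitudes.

The resulting statevector has amplitude 0 on |000>, 0 on |001>, exp(I*pi/4)/2 on |010>, 1/2 on |011>, 0 on |100>, 0 on |101>, I/2 on |110>, exp(I*pi/4)/2 on |111>.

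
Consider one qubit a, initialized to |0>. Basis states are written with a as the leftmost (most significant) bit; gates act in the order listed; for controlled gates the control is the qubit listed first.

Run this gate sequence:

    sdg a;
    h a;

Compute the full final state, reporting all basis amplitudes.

The final amplitudes are sqrt(2)/2 on |0>, sqrt(2)/2 on |1>.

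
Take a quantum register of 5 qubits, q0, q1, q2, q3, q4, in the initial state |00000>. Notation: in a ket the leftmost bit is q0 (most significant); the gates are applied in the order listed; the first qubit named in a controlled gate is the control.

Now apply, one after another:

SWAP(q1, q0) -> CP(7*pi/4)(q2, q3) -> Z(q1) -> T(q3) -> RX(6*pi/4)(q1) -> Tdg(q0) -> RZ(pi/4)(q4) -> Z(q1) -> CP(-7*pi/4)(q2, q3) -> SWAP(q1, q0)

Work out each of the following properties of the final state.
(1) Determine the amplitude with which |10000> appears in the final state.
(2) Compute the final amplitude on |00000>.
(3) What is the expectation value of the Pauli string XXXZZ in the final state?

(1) The final state's coefficient on |10000> equals sqrt(2)*exp(3*I*pi/8)/2.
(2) The amplitude on |00000> is sqrt(2)*exp(7*I*pi/8)/2.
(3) The observable XXXZZ averages to 0.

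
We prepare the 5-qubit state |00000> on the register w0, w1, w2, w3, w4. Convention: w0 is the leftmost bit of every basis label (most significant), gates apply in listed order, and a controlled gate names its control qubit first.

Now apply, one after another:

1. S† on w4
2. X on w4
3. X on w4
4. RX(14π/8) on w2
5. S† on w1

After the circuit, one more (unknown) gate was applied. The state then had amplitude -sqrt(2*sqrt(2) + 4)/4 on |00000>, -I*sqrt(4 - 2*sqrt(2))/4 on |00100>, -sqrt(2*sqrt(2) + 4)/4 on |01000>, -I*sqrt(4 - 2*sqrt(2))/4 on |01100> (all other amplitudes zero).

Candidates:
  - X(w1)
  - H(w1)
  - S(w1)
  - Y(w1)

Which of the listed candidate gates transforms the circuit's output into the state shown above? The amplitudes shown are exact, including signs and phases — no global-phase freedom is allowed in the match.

It was H(w1) that produced the state shown. Key observation: the block from step 2 through step 3 cancels to the identity and can be dropped.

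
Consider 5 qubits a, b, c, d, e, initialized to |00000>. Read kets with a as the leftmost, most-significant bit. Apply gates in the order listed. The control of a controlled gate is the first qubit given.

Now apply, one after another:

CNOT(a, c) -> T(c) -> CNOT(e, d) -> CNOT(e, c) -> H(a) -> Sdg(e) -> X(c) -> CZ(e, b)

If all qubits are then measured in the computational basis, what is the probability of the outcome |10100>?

The probability of measuring |10100> is 1/2.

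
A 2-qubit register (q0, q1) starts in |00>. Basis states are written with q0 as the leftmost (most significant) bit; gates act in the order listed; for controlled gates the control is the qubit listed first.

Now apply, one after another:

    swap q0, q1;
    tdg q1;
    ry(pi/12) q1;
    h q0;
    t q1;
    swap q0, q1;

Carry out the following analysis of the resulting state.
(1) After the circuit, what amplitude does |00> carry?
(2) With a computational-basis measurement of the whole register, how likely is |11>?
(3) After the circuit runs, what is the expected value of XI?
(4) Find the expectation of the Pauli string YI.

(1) |00> carries amplitude sqrt(4 - 2*sqrt(2))/8 + sqrt(6*sqrt(2) + 12)/8 in the final state.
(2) The probability of measuring |11> is -sqrt(6)/16 - sqrt(2)/16 + 1/4.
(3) In the final state, XI has expectation -1/4 + sqrt(3)/4.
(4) The observable YI averages to -1/4 + sqrt(3)/4.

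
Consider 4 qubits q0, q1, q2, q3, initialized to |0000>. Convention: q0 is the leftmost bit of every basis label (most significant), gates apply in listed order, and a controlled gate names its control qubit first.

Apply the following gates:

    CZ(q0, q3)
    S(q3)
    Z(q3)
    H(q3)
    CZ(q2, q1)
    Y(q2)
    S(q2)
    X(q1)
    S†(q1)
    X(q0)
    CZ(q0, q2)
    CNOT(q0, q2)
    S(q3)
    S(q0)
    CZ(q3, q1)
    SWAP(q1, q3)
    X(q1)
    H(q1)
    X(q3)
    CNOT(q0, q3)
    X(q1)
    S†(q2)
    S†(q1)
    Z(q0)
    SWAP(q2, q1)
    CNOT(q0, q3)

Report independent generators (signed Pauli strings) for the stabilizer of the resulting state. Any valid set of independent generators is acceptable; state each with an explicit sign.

The final state is stabilized by the group generated by +IIXI, -ZIII, +IZII, +IIIZ; other independent generating sets are equally valid.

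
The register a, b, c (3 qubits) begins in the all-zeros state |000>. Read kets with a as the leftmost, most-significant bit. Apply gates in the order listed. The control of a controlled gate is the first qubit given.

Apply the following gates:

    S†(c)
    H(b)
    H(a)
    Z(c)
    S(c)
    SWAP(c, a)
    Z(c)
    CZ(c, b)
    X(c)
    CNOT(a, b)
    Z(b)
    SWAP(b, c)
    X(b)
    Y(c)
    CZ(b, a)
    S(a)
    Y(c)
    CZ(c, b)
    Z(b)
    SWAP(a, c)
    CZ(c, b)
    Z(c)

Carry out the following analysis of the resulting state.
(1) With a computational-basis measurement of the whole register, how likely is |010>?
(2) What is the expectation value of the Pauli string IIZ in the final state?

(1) The probability of measuring |010> is 1/4.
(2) In the final state, IIZ has expectation 1.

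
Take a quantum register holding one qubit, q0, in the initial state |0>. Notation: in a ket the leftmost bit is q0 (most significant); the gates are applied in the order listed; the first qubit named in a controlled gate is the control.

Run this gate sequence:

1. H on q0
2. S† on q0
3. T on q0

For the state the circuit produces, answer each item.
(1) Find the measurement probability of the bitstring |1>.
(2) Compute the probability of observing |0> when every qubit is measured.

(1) The probability of measuring |1> is 1/2.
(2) A full measurement returns |0> with probability 1/2.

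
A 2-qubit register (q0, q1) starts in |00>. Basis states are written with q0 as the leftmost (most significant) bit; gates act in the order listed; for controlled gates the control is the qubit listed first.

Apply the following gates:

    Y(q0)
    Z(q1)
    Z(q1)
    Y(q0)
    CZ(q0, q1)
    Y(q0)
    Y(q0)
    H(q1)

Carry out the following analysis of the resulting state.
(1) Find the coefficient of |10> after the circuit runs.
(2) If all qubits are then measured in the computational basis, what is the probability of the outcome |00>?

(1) The amplitude on |10> is 0. Key observation: steps 1-4 multiply out to the identity, so the circuit reduces to the remaining gates.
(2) A full measurement returns |00> with probability 1/2.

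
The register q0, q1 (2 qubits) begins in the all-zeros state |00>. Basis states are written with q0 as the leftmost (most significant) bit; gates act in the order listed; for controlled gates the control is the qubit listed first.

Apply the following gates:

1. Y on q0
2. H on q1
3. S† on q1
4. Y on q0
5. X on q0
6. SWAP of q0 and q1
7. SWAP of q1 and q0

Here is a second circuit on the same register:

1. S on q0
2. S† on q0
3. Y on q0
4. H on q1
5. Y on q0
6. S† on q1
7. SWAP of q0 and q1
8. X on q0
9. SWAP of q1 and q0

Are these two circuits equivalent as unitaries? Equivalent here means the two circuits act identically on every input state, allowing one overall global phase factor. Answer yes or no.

No: there is an input state on which the two circuits produce genuinely different outputs (not merely differing by a phase).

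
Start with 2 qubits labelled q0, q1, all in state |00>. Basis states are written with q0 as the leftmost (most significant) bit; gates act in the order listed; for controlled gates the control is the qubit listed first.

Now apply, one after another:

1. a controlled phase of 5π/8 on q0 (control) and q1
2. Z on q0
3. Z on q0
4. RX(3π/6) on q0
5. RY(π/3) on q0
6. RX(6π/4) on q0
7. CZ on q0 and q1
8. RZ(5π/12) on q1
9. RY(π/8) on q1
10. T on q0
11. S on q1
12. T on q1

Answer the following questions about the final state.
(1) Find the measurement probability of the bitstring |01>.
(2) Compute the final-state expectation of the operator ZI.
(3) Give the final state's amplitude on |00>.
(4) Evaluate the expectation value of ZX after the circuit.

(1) Outcome |01> occurs with probability sin(pi/16)**2.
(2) The expectation value of ZI is 1.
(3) |00> carries amplitude (sqrt(3) + I)*exp(19*I*pi/24)*cos(pi/16)/2 in the final state.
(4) The expectation value of ZX is -sqrt(4 - 2*sqrt(2))/4.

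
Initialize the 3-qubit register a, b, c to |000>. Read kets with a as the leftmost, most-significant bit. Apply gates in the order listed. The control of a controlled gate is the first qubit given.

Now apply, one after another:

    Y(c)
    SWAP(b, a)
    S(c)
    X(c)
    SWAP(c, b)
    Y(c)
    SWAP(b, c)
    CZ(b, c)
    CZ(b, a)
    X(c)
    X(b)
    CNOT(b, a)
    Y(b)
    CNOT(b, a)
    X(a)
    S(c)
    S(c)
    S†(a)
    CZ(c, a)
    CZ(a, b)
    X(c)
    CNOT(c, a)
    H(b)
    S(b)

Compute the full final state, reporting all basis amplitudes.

The resulting statevector has amplitude -sqrt(2)/2 on |000>, sqrt(2)*I/2 on |010>, and 0 on every other basis state.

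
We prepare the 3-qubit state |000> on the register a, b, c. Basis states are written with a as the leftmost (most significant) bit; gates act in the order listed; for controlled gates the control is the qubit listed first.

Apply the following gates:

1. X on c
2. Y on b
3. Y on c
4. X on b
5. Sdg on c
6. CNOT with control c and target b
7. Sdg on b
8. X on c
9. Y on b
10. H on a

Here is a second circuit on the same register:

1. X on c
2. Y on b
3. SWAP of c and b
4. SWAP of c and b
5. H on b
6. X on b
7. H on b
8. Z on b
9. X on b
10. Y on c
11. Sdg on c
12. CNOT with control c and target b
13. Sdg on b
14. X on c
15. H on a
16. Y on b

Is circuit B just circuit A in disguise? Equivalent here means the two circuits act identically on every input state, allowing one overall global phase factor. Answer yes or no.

Yes, they are equivalent — the unitaries differ by at most a global phase.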